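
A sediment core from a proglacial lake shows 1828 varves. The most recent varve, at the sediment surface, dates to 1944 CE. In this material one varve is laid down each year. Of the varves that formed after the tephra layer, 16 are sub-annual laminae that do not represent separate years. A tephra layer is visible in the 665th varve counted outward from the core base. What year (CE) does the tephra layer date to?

797 CE

1828 − 665 = 1163 varves lie beyond the tephra layer toward the sediment surface.
1163 − 16 false = 1147 true varves after the tephra layer.
Counting back 1147 years from 1944 CE places the tephra layer in 1944 − 1147 = 797 CE.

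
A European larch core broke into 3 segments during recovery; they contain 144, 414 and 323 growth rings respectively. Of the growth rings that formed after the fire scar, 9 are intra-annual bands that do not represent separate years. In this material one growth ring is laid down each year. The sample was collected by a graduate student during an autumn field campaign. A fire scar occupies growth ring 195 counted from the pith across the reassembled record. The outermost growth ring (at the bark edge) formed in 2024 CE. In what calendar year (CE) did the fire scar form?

1347 CE

Total growth rings = 144 + 414 + 323 = 881.
Between growth ring 195 and the bark edge there are 881 − 195 = 686 growth rings.
Excluding 9 false growth rings: 686 − 9 = 677.
The growth ring at the bark edge is 2024 CE, so the fire scar dates to 2024 − 677 = 1347 CE.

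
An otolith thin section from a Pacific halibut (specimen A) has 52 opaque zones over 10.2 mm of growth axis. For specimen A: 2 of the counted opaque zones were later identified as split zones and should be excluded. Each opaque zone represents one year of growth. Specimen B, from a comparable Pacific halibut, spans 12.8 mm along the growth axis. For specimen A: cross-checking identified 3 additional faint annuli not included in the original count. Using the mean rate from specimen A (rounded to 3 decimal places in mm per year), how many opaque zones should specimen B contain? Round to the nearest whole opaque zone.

67 opaque zones

Specimen A: after corrections the count is 52 − 2 + 3 = 53 opaque zones.
A: 10.2 mm over 53 years gives 10.2 / 53 ≈ 0.192 mm per year.
B spans 12.8 / 0.192 = 66.67 years ≈ 67 opaque zones.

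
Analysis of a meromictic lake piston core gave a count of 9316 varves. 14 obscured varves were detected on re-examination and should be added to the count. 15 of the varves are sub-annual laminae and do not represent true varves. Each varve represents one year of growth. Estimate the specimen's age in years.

Correcting the raw count gives 9316 − 15 + 14 = 9315 true varves.
With a one-to-one varve periodicity this is 9315 years.

9315 yr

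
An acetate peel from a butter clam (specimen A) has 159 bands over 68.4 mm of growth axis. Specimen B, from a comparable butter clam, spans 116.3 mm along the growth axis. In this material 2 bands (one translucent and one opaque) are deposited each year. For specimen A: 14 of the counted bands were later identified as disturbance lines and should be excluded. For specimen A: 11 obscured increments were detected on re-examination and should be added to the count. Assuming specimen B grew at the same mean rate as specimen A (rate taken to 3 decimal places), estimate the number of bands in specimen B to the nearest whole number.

Specimen A: after corrections the count is 159 − 14 + 11 = 156 bands.
Specimen A: with 2 bands per year, 156 / 2 = 78 years.
A: Mean rate = 68.4 mm / 78 years ≈ 0.877 mm per year.
For B, 116.3 / 0.877 = 132.61 years; at 2 bands per year that is 132.61 × 2 ≈ 265 bands.

265 bands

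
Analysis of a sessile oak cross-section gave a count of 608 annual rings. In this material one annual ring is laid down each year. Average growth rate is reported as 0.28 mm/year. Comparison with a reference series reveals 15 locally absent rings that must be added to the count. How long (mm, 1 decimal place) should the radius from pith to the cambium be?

True annual ring count = 608 + 15 = 623.
Predicted length = 0.28 mm/year × 623 years = 174.4 mm.

174.4 mm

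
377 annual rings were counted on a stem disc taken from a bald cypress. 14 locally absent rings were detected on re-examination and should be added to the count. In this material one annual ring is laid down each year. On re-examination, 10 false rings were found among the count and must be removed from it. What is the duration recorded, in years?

381 years

Correcting the raw count gives 377 − 10 + 14 = 381 true annual rings.
With a one-to-one annual ring periodicity this is 381 years.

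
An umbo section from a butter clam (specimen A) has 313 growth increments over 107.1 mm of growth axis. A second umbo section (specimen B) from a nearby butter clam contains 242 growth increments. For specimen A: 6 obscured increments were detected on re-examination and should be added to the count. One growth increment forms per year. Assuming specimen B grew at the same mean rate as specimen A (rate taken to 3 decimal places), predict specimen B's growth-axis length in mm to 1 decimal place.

Specimen A: correcting the raw count gives 313 + 6 = 319 true growth increments.
A: Mean rate = 107.1 mm / 319 years ≈ 0.336 mm/yr.
B's length ≈ 0.336 × 242 = 81.3 mm.

81.3 mm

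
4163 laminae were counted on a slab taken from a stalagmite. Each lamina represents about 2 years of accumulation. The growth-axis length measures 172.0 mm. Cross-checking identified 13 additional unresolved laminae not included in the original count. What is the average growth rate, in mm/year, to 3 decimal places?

Correcting the raw count gives 4163 + 13 = 4176 true laminae.
4176 laminae at 2 years each span 4176 × 2 = 8352 years.
Extension rate ≈ 172.0 / 8352 = 0.021 mm/year.

0.021 mm/year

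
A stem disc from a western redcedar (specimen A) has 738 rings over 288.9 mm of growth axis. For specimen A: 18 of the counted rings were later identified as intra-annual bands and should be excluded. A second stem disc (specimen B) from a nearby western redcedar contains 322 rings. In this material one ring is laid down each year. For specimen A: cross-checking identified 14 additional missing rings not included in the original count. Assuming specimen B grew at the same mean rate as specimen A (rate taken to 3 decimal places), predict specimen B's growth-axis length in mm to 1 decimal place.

Specimen A: adjusted count: 738 − 18 + 14 = 734 rings.
A: Mean rate = 288.9 mm / 734 years ≈ 0.394 mm/year.
For B, 0.394 mm/year × 322 years = 126.9 mm.

126.9 mm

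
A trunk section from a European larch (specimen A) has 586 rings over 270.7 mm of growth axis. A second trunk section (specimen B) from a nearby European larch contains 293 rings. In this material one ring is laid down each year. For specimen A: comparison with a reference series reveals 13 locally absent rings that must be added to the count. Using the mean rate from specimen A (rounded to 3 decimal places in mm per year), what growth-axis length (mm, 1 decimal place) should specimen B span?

132.4 mm

Specimen A: true ring count = 586 + 13 = 599.
A: Mean rate = 270.7 mm / 599 years ≈ 0.452 mm per year.
B's length ≈ 0.452 × 293 = 132.4 mm.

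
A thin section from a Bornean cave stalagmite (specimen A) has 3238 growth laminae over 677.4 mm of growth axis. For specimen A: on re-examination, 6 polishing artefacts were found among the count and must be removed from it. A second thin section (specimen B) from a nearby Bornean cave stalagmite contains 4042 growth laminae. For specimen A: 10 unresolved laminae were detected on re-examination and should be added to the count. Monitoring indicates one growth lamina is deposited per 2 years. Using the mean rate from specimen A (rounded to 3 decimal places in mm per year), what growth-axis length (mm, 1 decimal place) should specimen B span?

840.7 mm

Specimen A: correcting the raw count gives 3238 − 6 + 10 = 3242 true growth laminae.
Specimen A: 3242 growth laminae at 2 years each span 3242 × 2 = 6484 years.
A: 677.4 mm over 6484 years gives 677.4 / 6484 ≈ 0.104 mm per year.
Specimen B: multiplying by 2 years per growth lamina: 4042 × 2 = 8084 years. B's length ≈ 0.104 × 8084 = 840.7 mm.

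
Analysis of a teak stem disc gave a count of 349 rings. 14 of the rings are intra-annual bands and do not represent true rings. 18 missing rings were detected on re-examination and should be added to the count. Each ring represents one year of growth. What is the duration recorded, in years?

353 years

True ring count = 349 − 14 + 18 = 353.
At one ring per year, that is 353 years.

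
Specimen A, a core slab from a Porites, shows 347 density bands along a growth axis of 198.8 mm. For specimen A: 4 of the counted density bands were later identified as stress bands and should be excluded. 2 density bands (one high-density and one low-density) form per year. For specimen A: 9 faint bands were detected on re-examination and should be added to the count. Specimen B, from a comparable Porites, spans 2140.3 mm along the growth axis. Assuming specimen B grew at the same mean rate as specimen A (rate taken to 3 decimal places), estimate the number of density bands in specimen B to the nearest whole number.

Specimen A: correcting the raw count gives 347 − 4 + 9 = 352 true density bands.
Specimen A: with 2 density bands per year, 352 / 2 = 176 years.
A: Extension rate ≈ 198.8 / 176 = 1.130 mm/yr.
For B, 2140.3 / 1.130 = 1894.07 years; at 2 density bands per year that is 1894.07 × 2 ≈ 3788 density bands.

3788 density bands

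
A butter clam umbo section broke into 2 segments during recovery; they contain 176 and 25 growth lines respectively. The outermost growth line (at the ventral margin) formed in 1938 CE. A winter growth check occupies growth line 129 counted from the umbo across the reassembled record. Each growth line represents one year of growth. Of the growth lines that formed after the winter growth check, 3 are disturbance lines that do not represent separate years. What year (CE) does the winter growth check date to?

1869 CE

Total growth lines = 176 + 25 = 201.
201 − 129 = 72 growth lines lie beyond the winter growth check toward the ventral margin.
72 − 3 false = 69 true growth lines after the winter growth check.
Counting back 69 years from 1938 CE places the winter growth check in 1938 − 69 = 1869 CE.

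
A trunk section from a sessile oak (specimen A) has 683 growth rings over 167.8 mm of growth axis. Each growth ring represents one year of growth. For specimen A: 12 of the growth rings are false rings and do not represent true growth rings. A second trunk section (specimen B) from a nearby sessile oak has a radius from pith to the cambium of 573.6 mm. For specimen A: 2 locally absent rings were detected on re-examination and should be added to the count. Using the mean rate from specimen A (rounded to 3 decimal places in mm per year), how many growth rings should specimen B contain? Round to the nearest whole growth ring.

2304 growth rings

Specimen A: adjusted count: 683 − 12 + 2 = 673 growth rings.
A: Extension rate ≈ 167.8 / 673 = 0.249 mm/yr.
Specimen B: 573.6 mm / 0.249 mm per year = 2303.61 years ≈ 2304 growth rings.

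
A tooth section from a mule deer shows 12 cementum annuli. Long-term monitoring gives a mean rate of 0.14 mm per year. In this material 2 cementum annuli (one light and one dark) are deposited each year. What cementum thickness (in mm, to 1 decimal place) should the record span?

0.8 mm

Dividing by 2 cementum annuli per year: 12 / 2 = 6 years.
Length ≈ 0.14 × 6 = 0.8 mm.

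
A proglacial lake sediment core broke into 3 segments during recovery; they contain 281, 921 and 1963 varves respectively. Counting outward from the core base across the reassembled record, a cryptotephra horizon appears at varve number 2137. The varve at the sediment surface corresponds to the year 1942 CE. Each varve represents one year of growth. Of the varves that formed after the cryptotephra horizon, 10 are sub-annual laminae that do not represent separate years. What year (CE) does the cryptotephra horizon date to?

924 CE

Total varves = 281 + 921 + 1963 = 3165.
The cryptotephra horizon sits at varve 2137 from the core base, so 3165 − 2137 = 1028 varves formed after it.
1028 − 10 false = 1018 true varves after the cryptotephra horizon.
The varve at the sediment surface is 1942 CE, so the cryptotephra horizon dates to 1942 − 1018 = 924 CE.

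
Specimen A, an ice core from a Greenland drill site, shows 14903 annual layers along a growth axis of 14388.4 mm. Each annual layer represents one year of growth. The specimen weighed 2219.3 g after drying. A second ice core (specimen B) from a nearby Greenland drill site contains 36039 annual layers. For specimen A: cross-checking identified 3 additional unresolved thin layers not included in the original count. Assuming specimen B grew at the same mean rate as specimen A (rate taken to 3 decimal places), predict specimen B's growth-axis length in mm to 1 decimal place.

34777.6 mm

Specimen A: after corrections the count is 14903 + 3 = 14906 annual layers.
A: Extension rate ≈ 14388.4 / 14906 = 0.965 mm/yr.
For B, 0.965 mm/year × 36039 years = 34777.6 mm.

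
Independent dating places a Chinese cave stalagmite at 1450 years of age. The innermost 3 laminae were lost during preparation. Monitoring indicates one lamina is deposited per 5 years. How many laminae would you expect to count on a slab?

At 5 years per lamina, 1450 / 5 = 290 laminae are expected.
Less the 3 uncaptured laminae: 290 − 3 = 287.

287 laminae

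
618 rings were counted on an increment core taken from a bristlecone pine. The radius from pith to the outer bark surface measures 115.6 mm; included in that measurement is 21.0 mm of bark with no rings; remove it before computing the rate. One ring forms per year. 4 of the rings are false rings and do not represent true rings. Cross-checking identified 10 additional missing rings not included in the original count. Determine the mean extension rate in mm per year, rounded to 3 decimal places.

Correcting the raw count gives 618 − 4 + 10 = 624 true rings.
The growth record spans 115.6 − 21.0 = 94.6 mm.
94.6 mm over 624 years gives 94.6 / 624 ≈ 0.152 mm per year.

0.152 mm per year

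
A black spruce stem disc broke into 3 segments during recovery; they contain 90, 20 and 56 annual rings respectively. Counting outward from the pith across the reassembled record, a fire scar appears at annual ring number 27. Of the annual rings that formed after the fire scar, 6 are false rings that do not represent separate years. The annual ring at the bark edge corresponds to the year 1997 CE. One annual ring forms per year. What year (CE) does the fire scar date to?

1864 CE

Total annual rings = 90 + 20 + 56 = 166.
Between annual ring 27 and the bark edge there are 166 − 27 = 139 annual rings.
139 − 6 false = 133 true annual rings after the fire scar.
The annual ring at the bark edge is 1997 CE, so the fire scar dates to 1997 − 133 = 1864 CE.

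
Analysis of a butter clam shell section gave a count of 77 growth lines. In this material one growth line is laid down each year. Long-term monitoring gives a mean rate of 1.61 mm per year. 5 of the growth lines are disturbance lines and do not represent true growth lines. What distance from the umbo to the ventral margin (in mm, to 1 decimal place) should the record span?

After corrections the count is 77 − 5 = 72 growth lines.
Predicted length = 1.61 mm/year × 72 years = 115.9 mm.

115.9 mm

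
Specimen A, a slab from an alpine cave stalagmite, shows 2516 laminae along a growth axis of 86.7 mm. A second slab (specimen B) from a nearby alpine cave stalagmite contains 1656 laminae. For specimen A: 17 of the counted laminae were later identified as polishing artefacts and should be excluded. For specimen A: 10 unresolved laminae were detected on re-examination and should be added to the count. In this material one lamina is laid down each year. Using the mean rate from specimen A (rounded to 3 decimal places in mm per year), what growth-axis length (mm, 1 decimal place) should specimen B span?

Specimen A: true lamina count = 2516 − 17 + 10 = 2509.
A: Mean rate = 86.7 mm / 2509 years ≈ 0.035 mm/yr.
B's length ≈ 0.035 × 1656 = 58.0 mm.

58.0 mm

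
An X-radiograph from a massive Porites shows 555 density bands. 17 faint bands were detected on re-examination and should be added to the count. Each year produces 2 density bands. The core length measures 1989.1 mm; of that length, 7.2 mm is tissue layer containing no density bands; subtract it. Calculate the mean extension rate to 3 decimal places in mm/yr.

6.930 mm/yr

True density band count = 555 + 17 = 572.
With 2 density bands per year, 572 / 2 = 286 years.
The growth record spans 1989.1 − 7.2 = 1981.9 mm.
1981.9 mm over 286 years gives 1981.9 / 286 ≈ 6.930 mm/yr.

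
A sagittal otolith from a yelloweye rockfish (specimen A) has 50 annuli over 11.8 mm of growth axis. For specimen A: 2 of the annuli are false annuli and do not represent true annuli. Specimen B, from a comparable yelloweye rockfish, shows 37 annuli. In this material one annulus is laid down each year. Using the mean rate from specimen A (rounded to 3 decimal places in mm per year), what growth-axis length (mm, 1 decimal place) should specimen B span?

9.1 mm

Specimen A: true annulus count = 50 − 2 = 48.
A: 11.8 mm over 48 years gives 11.8 / 48 ≈ 0.246 mm per year.
Length of B = 0.246 × 37 = 9.1 mm.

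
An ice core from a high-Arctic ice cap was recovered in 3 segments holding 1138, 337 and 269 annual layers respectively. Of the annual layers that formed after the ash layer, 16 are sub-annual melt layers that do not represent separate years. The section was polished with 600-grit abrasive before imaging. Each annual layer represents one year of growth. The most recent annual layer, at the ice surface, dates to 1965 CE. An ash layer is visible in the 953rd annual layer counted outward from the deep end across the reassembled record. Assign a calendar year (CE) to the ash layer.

1190 CE

Total annual layers = 1138 + 337 + 269 = 1744.
The ash layer sits at annual layer 953 from the deep end, so 1744 − 953 = 791 annual layers formed after it.
Removing the 16 false annual layers leaves 791 − 16 = 775 true annual layers beyond the ash layer.
The annual layer at the ice surface is 1965 CE, so the ash layer dates to 1965 − 775 = 1190 CE.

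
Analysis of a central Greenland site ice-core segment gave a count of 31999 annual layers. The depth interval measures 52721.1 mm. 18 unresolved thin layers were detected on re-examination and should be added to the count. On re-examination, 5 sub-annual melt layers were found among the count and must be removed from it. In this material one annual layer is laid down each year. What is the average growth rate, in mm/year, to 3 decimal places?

Adjusted count: 31999 − 5 + 18 = 32012 annual layers.
Mean rate = 52721.1 mm / 32012 years ≈ 1.647 mm/year.

1.647 mm/year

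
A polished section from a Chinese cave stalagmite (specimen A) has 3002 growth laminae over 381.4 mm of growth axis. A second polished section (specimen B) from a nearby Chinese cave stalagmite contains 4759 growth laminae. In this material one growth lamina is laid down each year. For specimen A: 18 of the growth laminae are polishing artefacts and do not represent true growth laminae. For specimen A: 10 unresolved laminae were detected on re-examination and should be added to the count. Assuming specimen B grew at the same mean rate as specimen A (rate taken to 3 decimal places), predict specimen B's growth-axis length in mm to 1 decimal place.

Specimen A: adjusted count: 3002 − 18 + 10 = 2994 growth laminae.
A: Mean rate = 381.4 mm / 2994 years ≈ 0.127 mm/year.
For B, 0.127 mm/year × 4759 years = 604.4 mm.

604.4 mm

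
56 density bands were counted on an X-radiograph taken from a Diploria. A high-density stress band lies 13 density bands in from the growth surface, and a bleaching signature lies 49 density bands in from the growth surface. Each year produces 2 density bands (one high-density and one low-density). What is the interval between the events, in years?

18 yr

Separation: 49 − 13 = 36 density bands.
Dividing by 2 density bands per year: 36 / 2 = 18 years.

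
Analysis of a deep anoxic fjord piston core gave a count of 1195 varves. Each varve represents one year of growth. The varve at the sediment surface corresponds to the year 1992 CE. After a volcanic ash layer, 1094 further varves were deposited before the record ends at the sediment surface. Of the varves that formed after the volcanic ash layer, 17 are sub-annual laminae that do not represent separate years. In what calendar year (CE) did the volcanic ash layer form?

There are 1094 varves younger than the volcanic ash layer.
1094 − 17 false = 1077 true varves after the volcanic ash layer.
Counting back 1077 years from 1992 CE places the volcanic ash layer in 1992 − 1077 = 915 CE.

915 CE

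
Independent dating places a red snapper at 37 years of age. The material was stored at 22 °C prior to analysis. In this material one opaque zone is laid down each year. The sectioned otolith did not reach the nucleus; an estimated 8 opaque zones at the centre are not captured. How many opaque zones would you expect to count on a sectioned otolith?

At one opaque zone per year, 37 years correspond to 37 opaque zones.
Subtracting the 8 opaque zones not captured gives 37 − 8 = 29 opaque zones in the record.

29 opaque zones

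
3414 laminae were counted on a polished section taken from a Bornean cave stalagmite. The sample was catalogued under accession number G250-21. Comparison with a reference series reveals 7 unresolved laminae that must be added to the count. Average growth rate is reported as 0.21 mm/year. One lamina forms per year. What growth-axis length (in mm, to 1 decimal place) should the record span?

True lamina count = 3414 + 7 = 3421.
Predicted length = 0.21 mm/year × 3421 years = 718.4 mm.

718.4 mm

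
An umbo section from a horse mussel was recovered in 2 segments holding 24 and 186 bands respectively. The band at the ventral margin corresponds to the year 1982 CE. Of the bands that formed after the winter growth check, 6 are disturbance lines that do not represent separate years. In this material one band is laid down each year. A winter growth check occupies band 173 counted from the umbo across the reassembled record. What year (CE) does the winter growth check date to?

Total bands = 24 + 186 = 210.
The winter growth check sits at band 173 from the umbo, so 210 − 173 = 37 bands formed after it.
37 − 6 false = 31 true bands after the winter growth check.
The band at the ventral margin is 1982 CE, so the winter growth check dates to 1982 − 31 = 1951 CE.

1951 CE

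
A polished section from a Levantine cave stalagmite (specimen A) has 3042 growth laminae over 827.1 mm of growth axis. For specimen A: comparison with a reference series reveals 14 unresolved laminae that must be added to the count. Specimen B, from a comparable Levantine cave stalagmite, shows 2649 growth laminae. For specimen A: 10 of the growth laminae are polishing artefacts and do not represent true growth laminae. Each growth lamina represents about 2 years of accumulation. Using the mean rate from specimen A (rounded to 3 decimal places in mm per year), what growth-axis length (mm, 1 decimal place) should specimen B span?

720.5 mm

Specimen A: true growth lamina count = 3042 − 10 + 14 = 3046.
Specimen A: multiplying by 2 years per growth lamina: 3046 × 2 = 6092 years.
A: 827.1 mm over 6092 years gives 827.1 / 6092 ≈ 0.136 mm per year.
Specimen B: multiplying by 2 years per growth lamina: 2649 × 2 = 5298 years. For B, 0.136 mm/year × 5298 years = 720.5 mm.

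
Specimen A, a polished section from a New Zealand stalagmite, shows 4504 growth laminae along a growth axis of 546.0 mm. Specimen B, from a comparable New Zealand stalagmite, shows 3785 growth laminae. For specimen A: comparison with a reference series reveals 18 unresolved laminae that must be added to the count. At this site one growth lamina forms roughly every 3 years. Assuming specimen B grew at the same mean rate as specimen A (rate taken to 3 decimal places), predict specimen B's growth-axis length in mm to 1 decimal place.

454.2 mm

Specimen A: adjusted count: 4504 + 18 = 4522 growth laminae.
Specimen A: at 3 years per growth lamina, 4522 × 3 = 13566 years.
A: Mean rate = 546.0 mm / 13566 years ≈ 0.040 mm/yr.
Specimen B: multiplying by 3 years per growth lamina: 3785 × 3 = 11355 years. B's length ≈ 0.040 × 11355 = 454.2 mm.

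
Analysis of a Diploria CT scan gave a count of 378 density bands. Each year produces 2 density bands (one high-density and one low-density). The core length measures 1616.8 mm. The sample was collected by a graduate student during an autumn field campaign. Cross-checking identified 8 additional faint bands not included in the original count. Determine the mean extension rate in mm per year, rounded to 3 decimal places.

Adjusted count: 378 + 8 = 386 density bands.
With 2 density bands per year, 386 / 2 = 193 years.
Extension rate ≈ 1616.8 / 193 = 8.377 mm per year.

8.377 mm per year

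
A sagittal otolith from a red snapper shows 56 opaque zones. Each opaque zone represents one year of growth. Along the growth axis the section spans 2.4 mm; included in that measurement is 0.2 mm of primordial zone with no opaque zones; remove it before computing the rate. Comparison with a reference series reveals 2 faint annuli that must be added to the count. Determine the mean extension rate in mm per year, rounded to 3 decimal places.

Correcting the raw count gives 56 + 2 = 58 true opaque zones.
Net length = 2.4 − 0.2 = 2.2 mm.
Extension rate ≈ 2.2 / 58 = 0.038 mm per year.

0.038 mm per year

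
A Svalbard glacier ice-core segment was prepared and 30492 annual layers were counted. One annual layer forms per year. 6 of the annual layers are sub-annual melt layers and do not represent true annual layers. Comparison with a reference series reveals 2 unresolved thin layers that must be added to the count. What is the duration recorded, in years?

After corrections the count is 30492 − 6 + 2 = 30488 annual layers.
One annual layer per year makes the duration 30488 years.

30488 yr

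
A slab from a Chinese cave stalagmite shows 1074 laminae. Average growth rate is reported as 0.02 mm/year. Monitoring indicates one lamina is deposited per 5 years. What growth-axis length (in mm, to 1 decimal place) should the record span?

107.4 mm

Multiplying by 5 years per lamina: 1074 × 5 = 5370 years.
5370 years at 0.02 mm/year gives 0.02 × 5370 = 107.4 mm.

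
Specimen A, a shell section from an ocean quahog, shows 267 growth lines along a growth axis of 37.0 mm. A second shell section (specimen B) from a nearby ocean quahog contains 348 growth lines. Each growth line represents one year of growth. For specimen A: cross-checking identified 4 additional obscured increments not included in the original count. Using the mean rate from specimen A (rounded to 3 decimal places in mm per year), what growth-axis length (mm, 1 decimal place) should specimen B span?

47.7 mm

Specimen A: true growth line count = 267 + 4 = 271.
A: Extension rate ≈ 37.0 / 271 = 0.137 mm/year.
Length of B = 0.137 × 348 = 47.7 mm.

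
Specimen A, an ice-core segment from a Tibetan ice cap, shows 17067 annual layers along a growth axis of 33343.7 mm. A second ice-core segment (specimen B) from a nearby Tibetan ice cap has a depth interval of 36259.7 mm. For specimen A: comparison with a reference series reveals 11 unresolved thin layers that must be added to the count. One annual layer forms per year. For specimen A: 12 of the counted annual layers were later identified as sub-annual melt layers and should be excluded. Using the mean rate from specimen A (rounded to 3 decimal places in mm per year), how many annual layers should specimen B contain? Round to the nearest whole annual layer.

Specimen A: true annual layer count = 17067 − 12 + 11 = 17066.
A: Extension rate ≈ 33343.7 / 17066 = 1.954 mm/year.
For B, 36259.7 / 1.954 = 18556.65 years ≈ 18557 annual layers.

18557 annual layers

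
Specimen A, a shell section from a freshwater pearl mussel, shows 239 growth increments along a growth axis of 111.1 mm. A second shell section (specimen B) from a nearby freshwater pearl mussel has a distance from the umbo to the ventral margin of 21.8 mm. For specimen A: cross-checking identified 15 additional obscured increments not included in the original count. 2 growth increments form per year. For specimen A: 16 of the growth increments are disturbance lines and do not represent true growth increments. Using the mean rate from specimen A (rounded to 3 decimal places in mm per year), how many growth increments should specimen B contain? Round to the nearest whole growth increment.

Specimen A: after corrections the count is 239 − 16 + 15 = 238 growth increments.
Specimen A: dividing by 2 growth increments per year: 238 / 2 = 119 years.
A: 111.1 mm over 119 years gives 111.1 / 119 ≈ 0.934 mm per year.
Specimen B: 21.8 mm / 0.934 mm per year = 23.34 years; at 2 growth increments per year that is 23.34 × 2 ≈ 47 growth increments.

47 growth increments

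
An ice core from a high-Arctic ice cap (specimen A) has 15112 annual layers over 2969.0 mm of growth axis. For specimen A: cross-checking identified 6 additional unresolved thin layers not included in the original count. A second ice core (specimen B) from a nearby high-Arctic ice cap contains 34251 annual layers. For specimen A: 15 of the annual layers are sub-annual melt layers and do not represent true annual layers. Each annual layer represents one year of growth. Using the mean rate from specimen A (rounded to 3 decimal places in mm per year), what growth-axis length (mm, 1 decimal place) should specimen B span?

6747.4 mm

Specimen A: after corrections the count is 15112 − 15 + 6 = 15103 annual layers.
A: Extension rate ≈ 2969.0 / 15103 = 0.197 mm/year.
B's length ≈ 0.197 × 34251 = 6747.4 mm.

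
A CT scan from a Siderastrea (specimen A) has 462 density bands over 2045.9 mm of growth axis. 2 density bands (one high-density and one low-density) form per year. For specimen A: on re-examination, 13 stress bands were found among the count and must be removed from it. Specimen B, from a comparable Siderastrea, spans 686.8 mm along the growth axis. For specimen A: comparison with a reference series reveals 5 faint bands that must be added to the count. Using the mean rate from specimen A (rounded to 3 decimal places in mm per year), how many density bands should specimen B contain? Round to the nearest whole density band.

Specimen A: correcting the raw count gives 462 − 13 + 5 = 454 true density bands.
Specimen A: dividing by 2 density bands per year: 454 / 2 = 227 years.
A: Mean rate = 2045.9 mm / 227 years ≈ 9.013 mm per year.
Specimen B: 686.8 mm / 9.013 mm per year = 76.20 years; at 2 density bands per year that is 76.20 × 2 ≈ 152 density bands.

152 density bands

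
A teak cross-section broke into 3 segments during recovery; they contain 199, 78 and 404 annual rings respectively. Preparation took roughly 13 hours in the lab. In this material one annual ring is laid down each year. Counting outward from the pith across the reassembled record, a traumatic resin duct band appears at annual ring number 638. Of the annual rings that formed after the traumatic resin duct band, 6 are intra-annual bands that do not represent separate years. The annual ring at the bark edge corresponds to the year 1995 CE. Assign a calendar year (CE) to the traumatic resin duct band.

1958 CE

Total annual rings = 199 + 78 + 404 = 681.
Between annual ring 638 and the bark edge there are 681 − 638 = 43 annual rings.
Excluding 6 false annual rings: 43 − 6 = 37.
1995 − 37 = 1958 CE.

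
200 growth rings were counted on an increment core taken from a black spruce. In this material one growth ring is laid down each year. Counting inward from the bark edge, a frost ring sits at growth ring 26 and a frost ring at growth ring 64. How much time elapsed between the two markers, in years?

38 years

Separation: 64 − 26 = 38 growth rings.
One growth ring per year makes the interval 38 years.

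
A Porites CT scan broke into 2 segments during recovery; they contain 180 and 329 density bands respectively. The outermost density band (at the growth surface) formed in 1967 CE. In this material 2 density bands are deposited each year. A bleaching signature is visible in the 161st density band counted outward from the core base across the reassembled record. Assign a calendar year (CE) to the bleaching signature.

1793 CE

Total density bands = 180 + 329 = 509.
509 − 161 = 348 density bands lie beyond the bleaching signature toward the growth surface.
Dividing by 2 density bands per year: 348 / 2 = 174 years.
Counting back 174 years from 1967 CE places the bleaching signature in 1967 − 174 = 1793 CE.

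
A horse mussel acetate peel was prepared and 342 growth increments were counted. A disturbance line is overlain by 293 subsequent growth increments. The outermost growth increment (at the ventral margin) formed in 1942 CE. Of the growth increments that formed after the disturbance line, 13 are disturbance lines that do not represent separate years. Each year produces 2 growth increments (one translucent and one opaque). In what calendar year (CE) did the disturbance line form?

1802 CE

293 growth increments formed after the disturbance line.
Removing the 13 false growth increments leaves 293 − 13 = 280 true growth increments beyond the disturbance line.
280 growth increments at 2 per year is 280 / 2 = 140 years.
The growth increment at the ventral margin is 1942 CE, so the disturbance line dates to 1942 − 140 = 1802 CE.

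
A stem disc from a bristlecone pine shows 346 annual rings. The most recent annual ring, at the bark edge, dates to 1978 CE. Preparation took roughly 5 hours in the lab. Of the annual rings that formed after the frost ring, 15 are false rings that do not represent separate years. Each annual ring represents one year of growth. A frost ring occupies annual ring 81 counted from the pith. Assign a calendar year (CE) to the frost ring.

Between annual ring 81 and the bark edge there are 346 − 81 = 265 annual rings.
Removing the 15 false annual rings leaves 265 − 15 = 250 true annual rings beyond the frost ring.
1978 − 250 = 1728 CE.

1728 CE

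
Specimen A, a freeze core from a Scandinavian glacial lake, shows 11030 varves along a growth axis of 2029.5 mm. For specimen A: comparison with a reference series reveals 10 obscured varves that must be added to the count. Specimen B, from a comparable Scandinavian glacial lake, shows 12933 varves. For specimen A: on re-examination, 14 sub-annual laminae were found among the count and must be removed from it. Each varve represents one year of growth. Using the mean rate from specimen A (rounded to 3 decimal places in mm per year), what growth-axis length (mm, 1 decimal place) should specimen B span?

2379.7 mm

Specimen A: after corrections the count is 11030 − 14 + 10 = 11026 varves.
A: 2029.5 mm over 11026 years gives 2029.5 / 11026 ≈ 0.184 mm/year.
Length of B = 0.184 × 12933 = 2379.7 mm.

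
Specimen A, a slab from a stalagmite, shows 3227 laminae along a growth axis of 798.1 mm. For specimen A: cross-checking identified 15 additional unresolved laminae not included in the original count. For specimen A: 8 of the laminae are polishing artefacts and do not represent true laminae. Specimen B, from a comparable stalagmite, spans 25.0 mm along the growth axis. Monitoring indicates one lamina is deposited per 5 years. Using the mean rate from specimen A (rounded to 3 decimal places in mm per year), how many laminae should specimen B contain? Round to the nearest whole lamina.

Specimen A: adjusted count: 3227 − 8 + 15 = 3234 laminae.
Specimen A: at 5 years per lamina, 3234 × 5 = 16170 years.
A: 798.1 mm over 16170 years gives 798.1 / 16170 ≈ 0.049 mm/yr.
B spans 25.0 / 0.049 = 510.20 years; at 5 years per lamina that is 510.20 / 5 ≈ 102 laminae.

102 laminae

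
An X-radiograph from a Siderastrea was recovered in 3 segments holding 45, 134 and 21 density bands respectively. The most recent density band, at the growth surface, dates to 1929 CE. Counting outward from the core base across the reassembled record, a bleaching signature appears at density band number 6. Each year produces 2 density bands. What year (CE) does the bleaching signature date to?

Total density bands = 45 + 134 + 21 = 200.
200 − 6 = 194 density bands lie beyond the bleaching signature toward the growth surface.
194 density bands at 2 per year is 194 / 2 = 97 years.
1929 − 97 = 1832 CE.

1832 CE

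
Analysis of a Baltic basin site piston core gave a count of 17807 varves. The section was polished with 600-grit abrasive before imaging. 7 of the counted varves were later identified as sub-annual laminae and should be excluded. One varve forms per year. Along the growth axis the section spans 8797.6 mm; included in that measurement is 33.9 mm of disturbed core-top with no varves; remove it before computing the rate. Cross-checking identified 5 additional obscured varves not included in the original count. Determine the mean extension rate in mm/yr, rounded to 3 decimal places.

0.492 mm/yr

True varve count = 17807 − 7 + 5 = 17805.
Removing the 33.9 mm offcut leaves 8797.6 − 33.9 = 8763.7 mm.
Extension rate ≈ 8763.7 / 17805 = 0.492 mm/yr.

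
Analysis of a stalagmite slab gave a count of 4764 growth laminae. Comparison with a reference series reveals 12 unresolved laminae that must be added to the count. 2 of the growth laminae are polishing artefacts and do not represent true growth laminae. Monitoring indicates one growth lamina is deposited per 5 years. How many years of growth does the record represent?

23870 yr

True growth lamina count = 4764 − 2 + 12 = 4774.
Multiplying by 5 years per growth lamina: 4774 × 5 = 23870 years.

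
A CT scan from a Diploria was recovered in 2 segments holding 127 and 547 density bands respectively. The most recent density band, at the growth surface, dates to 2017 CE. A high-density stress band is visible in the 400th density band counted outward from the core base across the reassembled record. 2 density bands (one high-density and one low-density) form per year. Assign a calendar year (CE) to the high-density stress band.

1880 CE

Total density bands = 127 + 547 = 674.
674 − 400 = 274 density bands lie beyond the high-density stress band toward the growth surface.
With 2 density bands per year, 274 / 2 = 137 years.
The density band at the growth surface is 2017 CE, so the high-density stress band dates to 2017 − 137 = 1880 CE.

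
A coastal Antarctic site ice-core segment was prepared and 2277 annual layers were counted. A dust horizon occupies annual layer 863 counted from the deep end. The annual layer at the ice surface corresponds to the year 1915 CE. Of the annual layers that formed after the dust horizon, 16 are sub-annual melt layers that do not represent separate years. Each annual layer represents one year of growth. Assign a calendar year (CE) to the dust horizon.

517 CE

The dust horizon sits at annual layer 863 from the deep end, so 2277 − 863 = 1414 annual layers formed after it.
Excluding 16 false annual layers: 1414 − 16 = 1398.
Counting back 1398 years from 1915 CE places the dust horizon in 1915 − 1398 = 517 CE.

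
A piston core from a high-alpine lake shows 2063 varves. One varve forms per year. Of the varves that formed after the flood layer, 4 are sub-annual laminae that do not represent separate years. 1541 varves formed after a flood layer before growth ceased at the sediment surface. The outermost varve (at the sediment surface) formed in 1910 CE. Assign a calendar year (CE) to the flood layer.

373 CE

1541 varves formed after the flood layer.
Removing the 4 false varves leaves 1541 − 4 = 1537 true varves beyond the flood layer.
The varve at the sediment surface is 1910 CE, so the flood layer dates to 1910 − 1537 = 373 CE.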